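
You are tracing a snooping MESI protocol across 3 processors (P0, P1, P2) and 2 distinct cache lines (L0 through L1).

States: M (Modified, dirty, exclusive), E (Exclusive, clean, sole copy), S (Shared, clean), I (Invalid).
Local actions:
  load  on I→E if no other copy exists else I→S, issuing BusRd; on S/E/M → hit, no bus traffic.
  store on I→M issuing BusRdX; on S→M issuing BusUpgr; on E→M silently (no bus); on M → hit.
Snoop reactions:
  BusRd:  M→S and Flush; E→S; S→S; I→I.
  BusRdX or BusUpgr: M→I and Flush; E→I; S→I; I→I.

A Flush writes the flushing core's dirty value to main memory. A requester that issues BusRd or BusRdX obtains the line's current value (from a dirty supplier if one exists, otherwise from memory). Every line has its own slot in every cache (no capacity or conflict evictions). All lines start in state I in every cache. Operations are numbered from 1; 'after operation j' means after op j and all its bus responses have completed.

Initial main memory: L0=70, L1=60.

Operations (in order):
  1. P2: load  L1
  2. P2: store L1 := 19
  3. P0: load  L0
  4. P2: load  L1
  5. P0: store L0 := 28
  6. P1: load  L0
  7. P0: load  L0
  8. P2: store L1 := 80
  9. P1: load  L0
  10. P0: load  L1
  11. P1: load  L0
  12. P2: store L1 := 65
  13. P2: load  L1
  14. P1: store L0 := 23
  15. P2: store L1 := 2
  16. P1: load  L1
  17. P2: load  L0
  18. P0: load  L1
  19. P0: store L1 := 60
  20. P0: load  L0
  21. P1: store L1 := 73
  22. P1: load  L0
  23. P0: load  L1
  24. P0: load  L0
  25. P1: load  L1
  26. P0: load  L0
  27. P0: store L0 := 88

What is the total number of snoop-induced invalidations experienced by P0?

[1] P2: load  L1 | P0:I, P1:I, P2:E(60) | bus: BusRd
[2] P2: store L1 := 19 | P0:I, P1:I, P2:M(19) | bus: none
[3] P0: load  L0 | P0:E(70), P1:I, P2:I | bus: BusRd
[4] P2: load  L1 | P0:I, P1:I, P2:M(19) | bus: none
[5] P0: store L0 := 28 | P0:M(28), P1:I, P2:I | bus: none
[6] P1: load  L0 | P0:S(28), P1:S(28), P2:I | bus: BusRd,Flush
[7] P0: load  L0 | P0:S(28), P1:S(28), P2:I | bus: none
[8] P2: store L1 := 80 | P0:I, P1:I, P2:M(80) | bus: none
[9] P1: load  L0 | P0:S(28), P1:S(28), P2:I | bus: none
[10] P0: load  L1 | P0:S(80), P1:I, P2:S(80) | bus: BusRd,Flush
[11] P1: load  L0 | P0:S(28), P1:S(28), P2:I | bus: none
[12] P2: store L1 := 65 | P0:I, P1:I, P2:M(65) | bus: BusUpgr
[13] P2: load  L1 | P0:I, P1:I, P2:M(65) | bus: none
[14] P1: store L0 := 23 | P0:I, P1:M(23), P2:I | bus: BusUpgr
[15] P2: store L1 := 2 | P0:I, P1:I, P2:M(2) | bus: none
[16] P1: load  L1 | P0:I, P1:S(2), P2:S(2) | bus: BusRd,Flush
[17] P2: load  L0 | P0:I, P1:S(23), P2:S(23) | bus: BusRd,Flush
[18] P0: load  L1 | P0:S(2), P1:S(2), P2:S(2) | bus: BusRd
[19] P0: store L1 := 60 | P0:M(60), P1:I, P2:I | bus: BusUpgr
[20] P0: load  L0 | P0:S(23), P1:S(23), P2:S(23) | bus: BusRd
[21] P1: store L1 := 73 | P0:I, P1:M(73), P2:I | bus: BusRdX,Flush
[22] P1: load  L0 | P0:S(23), P1:S(23), P2:S(23) | bus: none
[23] P0: load  L1 | P0:S(73), P1:S(73), P2:I | bus: BusRd,Flush
[24] P0: load  L0 | P0:S(23), P1:S(23), P2:S(23) | bus: none
[25] P1: load  L1 | P0:S(73), P1:S(73), P2:I | bus: none
[26] P0: load  L0 | P0:S(23), P1:S(23), P2:S(23) | bus: none
[27] P0: store L0 := 88 | P0:M(88), P1:I, P2:I | bus: BusUpgr

invalidations = 3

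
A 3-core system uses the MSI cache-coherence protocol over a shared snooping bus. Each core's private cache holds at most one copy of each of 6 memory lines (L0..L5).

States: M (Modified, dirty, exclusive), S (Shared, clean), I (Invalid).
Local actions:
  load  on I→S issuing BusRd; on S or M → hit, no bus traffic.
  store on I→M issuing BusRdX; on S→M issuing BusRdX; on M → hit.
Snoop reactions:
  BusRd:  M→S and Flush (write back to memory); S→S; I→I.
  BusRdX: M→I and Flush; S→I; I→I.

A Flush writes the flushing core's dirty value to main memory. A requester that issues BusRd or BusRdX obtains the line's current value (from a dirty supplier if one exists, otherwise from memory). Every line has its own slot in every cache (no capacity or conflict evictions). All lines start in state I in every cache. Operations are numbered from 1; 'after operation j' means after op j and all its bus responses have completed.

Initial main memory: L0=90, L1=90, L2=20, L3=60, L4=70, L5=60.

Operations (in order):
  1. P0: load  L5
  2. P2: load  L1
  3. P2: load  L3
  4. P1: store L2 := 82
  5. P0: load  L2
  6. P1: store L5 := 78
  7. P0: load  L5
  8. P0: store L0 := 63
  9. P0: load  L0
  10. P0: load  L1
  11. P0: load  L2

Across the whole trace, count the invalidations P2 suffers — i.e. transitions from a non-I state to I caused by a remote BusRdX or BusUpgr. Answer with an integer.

1. P0: load  L5  bus=[BusRd]  L5: P0=S P1=I P2=I  mem[L5]=60
2. P2: load  L1  bus=[BusRd]  L1: P0=I P1=I P2=S  mem[L1]=90
3. P2: load  L3  bus=[BusRd]  L3: P0=I P1=I P2=S  mem[L3]=60
4. P1: store L2 := 82  bus=[BusRdX]  L2: P0=I P1=M P2=I  mem[L2]=20
5. P0: load  L2  bus=[BusRd,Flush]  L2: P0=S P1=S P2=I  mem[L2]=82
6. P1: store L5 := 78  bus=[BusRdX]  L5: P0=I P1=M P2=I  mem[L5]=60
7. P0: load  L5  bus=[BusRd,Flush]  L5: P0=S P1=S P2=I  mem[L5]=78
8. P0: store L0 := 63  bus=[BusRdX]  L0: P0=M P1=I P2=I  mem[L0]=90
9. P0: load  L0  bus=[-]  L0: P0=M P1=I P2=I  mem[L0]=90
10. P0: load  L1  bus=[BusRd]  L1: P0=S P1=I P2=S  mem[L1]=90
11. P0: load  L2  bus=[-]  L2: P0=S P1=S P2=I  mem[L2]=82

invalidations = 0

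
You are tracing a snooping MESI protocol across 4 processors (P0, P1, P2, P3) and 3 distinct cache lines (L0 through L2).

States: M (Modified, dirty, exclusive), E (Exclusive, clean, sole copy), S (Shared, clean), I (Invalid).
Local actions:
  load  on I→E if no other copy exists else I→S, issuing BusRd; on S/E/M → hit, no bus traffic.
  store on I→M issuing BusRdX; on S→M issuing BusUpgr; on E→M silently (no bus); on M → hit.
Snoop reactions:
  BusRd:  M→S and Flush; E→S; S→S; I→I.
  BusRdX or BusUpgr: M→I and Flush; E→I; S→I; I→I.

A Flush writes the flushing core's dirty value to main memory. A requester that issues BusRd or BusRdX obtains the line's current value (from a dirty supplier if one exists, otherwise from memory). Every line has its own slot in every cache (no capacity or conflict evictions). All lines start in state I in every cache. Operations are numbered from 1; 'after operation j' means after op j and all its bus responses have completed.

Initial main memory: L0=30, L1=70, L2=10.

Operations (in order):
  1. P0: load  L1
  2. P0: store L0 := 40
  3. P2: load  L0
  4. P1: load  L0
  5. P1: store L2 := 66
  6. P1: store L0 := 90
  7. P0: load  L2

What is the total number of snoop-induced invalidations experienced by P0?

invalidations = 1

[1] P0: load  L1 | P0:E(70), P1:I, P2:I, P3:I | bus: BusRd
[2] P0: store L0 := 40 | P0:M(40), P1:I, P2:I, P3:I | bus: BusRdX
[3] P2: load  L0 | P0:S(40), P1:I, P2:S(40), P3:I | bus: BusRd,Flush
[4] P1: load  L0 | P0:S(40), P1:S(40), P2:S(40), P3:I | bus: BusRd
[5] P1: store L2 := 66 | P0:I, P1:M(66), P2:I, P3:I | bus: BusRdX
[6] P1: store L0 := 90 | P0:I, P1:M(90), P2:I, P3:I | bus: BusUpgr
[7] P0: load  L2 | P0:S(66), P1:S(66), P2:I, P3:I | bus: BusRd,Flush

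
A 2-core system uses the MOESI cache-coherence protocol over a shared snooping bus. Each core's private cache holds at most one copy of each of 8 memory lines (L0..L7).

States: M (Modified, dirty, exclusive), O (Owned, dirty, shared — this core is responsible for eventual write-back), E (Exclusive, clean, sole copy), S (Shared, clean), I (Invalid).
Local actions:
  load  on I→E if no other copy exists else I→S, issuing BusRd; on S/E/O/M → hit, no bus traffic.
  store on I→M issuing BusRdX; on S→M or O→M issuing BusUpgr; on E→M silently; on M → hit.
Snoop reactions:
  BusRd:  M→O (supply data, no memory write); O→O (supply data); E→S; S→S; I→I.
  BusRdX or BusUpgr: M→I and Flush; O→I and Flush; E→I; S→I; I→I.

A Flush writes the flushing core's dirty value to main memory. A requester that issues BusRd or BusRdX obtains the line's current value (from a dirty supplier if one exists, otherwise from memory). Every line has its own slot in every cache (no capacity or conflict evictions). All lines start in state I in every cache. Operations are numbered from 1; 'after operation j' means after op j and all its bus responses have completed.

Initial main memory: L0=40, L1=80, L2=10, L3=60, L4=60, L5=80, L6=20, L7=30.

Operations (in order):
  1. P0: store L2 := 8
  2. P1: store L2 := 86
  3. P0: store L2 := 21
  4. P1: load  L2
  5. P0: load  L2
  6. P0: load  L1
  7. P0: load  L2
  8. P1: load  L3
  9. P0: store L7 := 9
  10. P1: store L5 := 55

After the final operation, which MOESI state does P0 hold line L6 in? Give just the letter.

1. P0: store L2 := 8  bus=[BusRdX]  L2: P0=M P1=I  mem[L2]=10
2. P1: store L2 := 86  bus=[BusRdX,Flush]  L2: P0=I P1=M  mem[L2]=8
3. P0: store L2 := 21  bus=[BusRdX,Flush]  L2: P0=M P1=I  mem[L2]=86
4. P1: load  L2  bus=[BusRd]  L2: P0=O P1=S  mem[L2]=86
5. P0: load  L2  bus=[-]  L2: P0=O P1=S  mem[L2]=86
6. P0: load  L1  bus=[BusRd]  L1: P0=E P1=I  mem[L1]=80
7. P0: load  L2  bus=[-]  L2: P0=O P1=S  mem[L2]=86
8. P1: load  L3  bus=[BusRd]  L3: P0=I P1=E  mem[L3]=60
9. P0: store L7 := 9  bus=[BusRdX]  L7: P0=M P1=I  mem[L7]=30
10. P1: store L5 := 55  bus=[BusRdX]  L5: P0=I P1=M  mem[L5]=80

state = I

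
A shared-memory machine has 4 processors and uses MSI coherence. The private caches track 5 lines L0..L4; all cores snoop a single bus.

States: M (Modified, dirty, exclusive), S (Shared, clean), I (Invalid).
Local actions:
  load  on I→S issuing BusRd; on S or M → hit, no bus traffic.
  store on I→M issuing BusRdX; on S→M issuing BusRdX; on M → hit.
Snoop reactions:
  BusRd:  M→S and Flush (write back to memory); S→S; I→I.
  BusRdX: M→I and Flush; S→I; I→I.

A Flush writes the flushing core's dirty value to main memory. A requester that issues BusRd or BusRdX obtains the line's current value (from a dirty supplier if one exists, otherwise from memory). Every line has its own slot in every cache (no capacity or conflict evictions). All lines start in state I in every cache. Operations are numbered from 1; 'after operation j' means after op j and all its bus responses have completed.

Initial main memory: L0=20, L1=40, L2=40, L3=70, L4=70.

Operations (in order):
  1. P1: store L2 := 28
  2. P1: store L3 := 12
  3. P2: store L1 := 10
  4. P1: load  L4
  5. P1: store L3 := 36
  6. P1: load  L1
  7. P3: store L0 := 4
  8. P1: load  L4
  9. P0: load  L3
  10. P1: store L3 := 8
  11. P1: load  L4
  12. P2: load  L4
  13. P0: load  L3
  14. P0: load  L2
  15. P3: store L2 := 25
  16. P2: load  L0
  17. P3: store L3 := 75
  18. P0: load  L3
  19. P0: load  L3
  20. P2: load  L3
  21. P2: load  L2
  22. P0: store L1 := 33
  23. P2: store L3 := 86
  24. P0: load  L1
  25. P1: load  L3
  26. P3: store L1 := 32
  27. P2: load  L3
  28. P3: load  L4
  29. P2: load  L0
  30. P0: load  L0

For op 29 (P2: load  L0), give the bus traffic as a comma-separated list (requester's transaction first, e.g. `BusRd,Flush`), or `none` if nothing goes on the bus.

1. P1: store L2 := 28  bus=[BusRdX]  L2: P0=I P1=M P2=I P3=I  mem[L2]=40
2. P1: store L3 := 12  bus=[BusRdX]  L3: P0=I P1=M P2=I P3=I  mem[L3]=70
3. P2: store L1 := 10  bus=[BusRdX]  L1: P0=I P1=I P2=M P3=I  mem[L1]=40
4. P1: load  L4  bus=[BusRd]  L4: P0=I P1=S P2=I P3=I  mem[L4]=70
5. P1: store L3 := 36  bus=[-]  L3: P0=I P1=M P2=I P3=I  mem[L3]=70
6. P1: load  L1  bus=[BusRd,Flush]  L1: P0=I P1=S P2=S P3=I  mem[L1]=10
7. P3: store L0 := 4  bus=[BusRdX]  L0: P0=I P1=I P2=I P3=M  mem[L0]=20
8. P1: load  L4  bus=[-]  L4: P0=I P1=S P2=I P3=I  mem[L4]=70
9. P0: load  L3  bus=[BusRd,Flush]  L3: P0=S P1=S P2=I P3=I  mem[L3]=36
10. P1: store L3 := 8  bus=[BusRdX]  L3: P0=I P1=M P2=I P3=I  mem[L3]=36
11. P1: load  L4  bus=[-]  L4: P0=I P1=S P2=I P3=I  mem[L4]=70
12. P2: load  L4  bus=[BusRd]  L4: P0=I P1=S P2=S P3=I  mem[L4]=70
13. P0: load  L3  bus=[BusRd,Flush]  L3: P0=S P1=S P2=I P3=I  mem[L3]=8
14. P0: load  L2  bus=[BusRd,Flush]  L2: P0=S P1=S P2=I P3=I  mem[L2]=28
15. P3: store L2 := 25  bus=[BusRdX]  L2: P0=I P1=I P2=I P3=M  mem[L2]=28
16. P2: load  L0  bus=[BusRd,Flush]  L0: P0=I P1=I P2=S P3=S  mem[L0]=4
17. P3: store L3 := 75  bus=[BusRdX]  L3: P0=I P1=I P2=I P3=M  mem[L3]=8
18. P0: load  L3  bus=[BusRd,Flush]  L3: P0=S P1=I P2=I P3=S  mem[L3]=75
19. P0: load  L3  bus=[-]  L3: P0=S P1=I P2=I P3=S  mem[L3]=75
20. P2: load  L3  bus=[BusRd]  L3: P0=S P1=I P2=S P3=S  mem[L3]=75
21. P2: load  L2  bus=[BusRd,Flush]  L2: P0=I P1=I P2=S P3=S  mem[L2]=25
22. P0: store L1 := 33  bus=[BusRdX]  L1: P0=M P1=I P2=I P3=I  mem[L1]=10
23. P2: store L3 := 86  bus=[BusRdX]  L3: P0=I P1=I P2=M P3=I  mem[L3]=75
24. P0: load  L1  bus=[-]  L1: P0=M P1=I P2=I P3=I  mem[L1]=10
25. P1: load  L3  bus=[BusRd,Flush]  L3: P0=I P1=S P2=S P3=I  mem[L3]=86
26. P3: store L1 := 32  bus=[BusRdX,Flush]  L1: P0=I P1=I P2=I P3=M  mem[L1]=33
27. P2: load  L3  bus=[-]  L3: P0=I P1=S P2=S P3=I  mem[L3]=86
28. P3: load  L4  bus=[BusRd]  L4: P0=I P1=S P2=S P3=S  mem[L4]=70
29. P2: load  L0  bus=[-]  L0: P0=I P1=I P2=S P3=S  mem[L0]=4
30. P0: load  L0  bus=[BusRd]  L0: P0=S P1=I P2=S P3=S  mem[L0]=4

bus = none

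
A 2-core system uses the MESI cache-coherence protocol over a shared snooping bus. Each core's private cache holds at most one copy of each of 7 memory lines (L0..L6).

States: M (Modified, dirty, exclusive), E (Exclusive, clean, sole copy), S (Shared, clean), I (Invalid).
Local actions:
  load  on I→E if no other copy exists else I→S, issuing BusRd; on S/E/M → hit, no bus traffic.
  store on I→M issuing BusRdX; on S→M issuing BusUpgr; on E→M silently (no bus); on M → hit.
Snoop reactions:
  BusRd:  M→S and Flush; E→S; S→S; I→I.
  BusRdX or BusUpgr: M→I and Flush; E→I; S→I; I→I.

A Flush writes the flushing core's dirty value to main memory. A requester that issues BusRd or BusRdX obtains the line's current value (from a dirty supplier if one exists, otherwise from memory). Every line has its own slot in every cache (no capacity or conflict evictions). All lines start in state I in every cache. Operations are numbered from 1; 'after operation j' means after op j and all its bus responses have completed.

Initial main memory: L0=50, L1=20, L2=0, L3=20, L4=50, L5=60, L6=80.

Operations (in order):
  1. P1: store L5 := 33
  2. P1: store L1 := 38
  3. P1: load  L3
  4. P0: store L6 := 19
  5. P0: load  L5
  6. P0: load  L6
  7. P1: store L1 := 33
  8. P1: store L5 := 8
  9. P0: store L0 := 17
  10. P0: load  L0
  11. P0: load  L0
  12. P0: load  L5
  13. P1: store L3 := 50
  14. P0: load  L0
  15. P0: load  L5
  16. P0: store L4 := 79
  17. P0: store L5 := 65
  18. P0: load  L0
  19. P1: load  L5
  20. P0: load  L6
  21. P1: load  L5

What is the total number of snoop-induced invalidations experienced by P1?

[1] P1: store L5 := 33 | P0:I, P1:M(33) | bus: BusRdX
[2] P1: store L1 := 38 | P0:I, P1:M(38) | bus: BusRdX
[3] P1: load  L3 | P0:I, P1:E(20) | bus: BusRd
[4] P0: store L6 := 19 | P0:M(19), P1:I | bus: BusRdX
[5] P0: load  L5 | P0:S(33), P1:S(33) | bus: BusRd,Flush
[6] P0: load  L6 | P0:M(19), P1:I | bus: none
[7] P1: store L1 := 33 | P0:I, P1:M(33) | bus: none
[8] P1: store L5 := 8 | P0:I, P1:M(8) | bus: BusUpgr
[9] P0: store L0 := 17 | P0:M(17), P1:I | bus: BusRdX
[10] P0: load  L0 | P0:M(17), P1:I | bus: none
[11] P0: load  L0 | P0:M(17), P1:I | bus: none
[12] P0: load  L5 | P0:S(8), P1:S(8) | bus: BusRd,Flush
[13] P1: store L3 := 50 | P0:I, P1:M(50) | bus: none
[14] P0: load  L0 | P0:M(17), P1:I | bus: none
[15] P0: load  L5 | P0:S(8), P1:S(8) | bus: none
[16] P0: store L4 := 79 | P0:M(79), P1:I | bus: BusRdX
[17] P0: store L5 := 65 | P0:M(65), P1:I | bus: BusUpgr
[18] P0: load  L0 | P0:M(17), P1:I | bus: none
[19] P1: load  L5 | P0:S(65), P1:S(65) | bus: BusRd,Flush
[20] P0: load  L6 | P0:M(19), P1:I | bus: none
[21] P1: load  L5 | P0:S(65), P1:S(65) | bus: none

invalidations = 1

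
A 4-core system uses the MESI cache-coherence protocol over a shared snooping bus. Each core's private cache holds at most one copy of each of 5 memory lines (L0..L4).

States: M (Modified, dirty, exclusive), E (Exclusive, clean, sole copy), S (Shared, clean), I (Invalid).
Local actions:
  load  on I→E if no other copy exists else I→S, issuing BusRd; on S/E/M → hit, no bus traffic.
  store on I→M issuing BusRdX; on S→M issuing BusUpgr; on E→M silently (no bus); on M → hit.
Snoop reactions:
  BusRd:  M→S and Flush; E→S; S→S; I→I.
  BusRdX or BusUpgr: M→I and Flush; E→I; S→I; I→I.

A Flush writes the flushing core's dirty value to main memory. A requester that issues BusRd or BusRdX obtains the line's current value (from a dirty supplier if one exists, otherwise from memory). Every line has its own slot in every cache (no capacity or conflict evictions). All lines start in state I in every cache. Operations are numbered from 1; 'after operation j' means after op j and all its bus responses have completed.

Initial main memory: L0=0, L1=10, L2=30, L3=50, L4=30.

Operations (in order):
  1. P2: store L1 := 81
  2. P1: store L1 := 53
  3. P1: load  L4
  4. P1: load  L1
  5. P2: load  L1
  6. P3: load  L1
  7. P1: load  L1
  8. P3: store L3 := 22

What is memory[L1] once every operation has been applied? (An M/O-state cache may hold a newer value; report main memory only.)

[1] P2: store L1 := 81 | P0:I, P1:I, P2:M(81), P3:I | bus: BusRdX
[2] P1: store L1 := 53 | P0:I, P1:M(53), P2:I, P3:I | bus: BusRdX,Flush
[3] P1: load  L4 | P0:I, P1:E(30), P2:I, P3:I | bus: BusRd
[4] P1: load  L1 | P0:I, P1:M(53), P2:I, P3:I | bus: none
[5] P2: load  L1 | P0:I, P1:S(53), P2:S(53), P3:I | bus: BusRd,Flush
[6] P3: load  L1 | P0:I, P1:S(53), P2:S(53), P3:S(53) | bus: BusRd
[7] P1: load  L1 | P0:I, P1:S(53), P2:S(53), P3:S(53) | bus: none
[8] P3: store L3 := 22 | P0:I, P1:I, P2:I, P3:M(22) | bus: BusRdX

memory[L1] = 53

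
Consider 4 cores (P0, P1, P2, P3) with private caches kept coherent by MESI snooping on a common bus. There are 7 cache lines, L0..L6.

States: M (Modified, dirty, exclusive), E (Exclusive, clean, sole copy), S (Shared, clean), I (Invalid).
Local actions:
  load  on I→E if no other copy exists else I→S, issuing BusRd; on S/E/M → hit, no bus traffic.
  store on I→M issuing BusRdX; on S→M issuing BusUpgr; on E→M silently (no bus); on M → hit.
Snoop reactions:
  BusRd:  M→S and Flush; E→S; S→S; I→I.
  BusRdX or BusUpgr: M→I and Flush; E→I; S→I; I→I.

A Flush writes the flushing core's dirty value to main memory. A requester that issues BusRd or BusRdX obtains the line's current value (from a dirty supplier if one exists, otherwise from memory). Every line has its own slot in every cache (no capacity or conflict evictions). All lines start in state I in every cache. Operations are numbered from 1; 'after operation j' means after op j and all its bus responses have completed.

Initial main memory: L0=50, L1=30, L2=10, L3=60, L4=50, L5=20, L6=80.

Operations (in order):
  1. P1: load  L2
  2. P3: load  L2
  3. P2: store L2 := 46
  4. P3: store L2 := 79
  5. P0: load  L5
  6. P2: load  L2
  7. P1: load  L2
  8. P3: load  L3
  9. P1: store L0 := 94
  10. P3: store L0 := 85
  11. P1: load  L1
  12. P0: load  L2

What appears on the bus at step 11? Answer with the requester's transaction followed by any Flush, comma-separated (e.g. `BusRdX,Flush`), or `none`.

[1] P1: load  L2 | P0:I, P1:E(10), P2:I, P3:I | bus: BusRd
[2] P3: load  L2 | P0:I, P1:S(10), P2:I, P3:S(10) | bus: BusRd
[3] P2: store L2 := 46 | P0:I, P1:I, P2:M(46), P3:I | bus: BusRdX
[4] P3: store L2 := 79 | P0:I, P1:I, P2:I, P3:M(79) | bus: BusRdX,Flush
[5] P0: load  L5 | P0:E(20), P1:I, P2:I, P3:I | bus: BusRd
[6] P2: load  L2 | P0:I, P1:I, P2:S(79), P3:S(79) | bus: BusRd,Flush
[7] P1: load  L2 | P0:I, P1:S(79), P2:S(79), P3:S(79) | bus: BusRd
[8] P3: load  L3 | P0:I, P1:I, P2:I, P3:E(60) | bus: BusRd
[9] P1: store L0 := 94 | P0:I, P1:M(94), P2:I, P3:I | bus: BusRdX
[10] P3: store L0 := 85 | P0:I, P1:I, P2:I, P3:M(85) | bus: BusRdX,Flush
[11] P1: load  L1 | P0:I, P1:E(30), P2:I, P3:I | bus: BusRd
[12] P0: load  L2 | P0:S(79), P1:S(79), P2:S(79), P3:S(79) | bus: BusRd

bus = BusRd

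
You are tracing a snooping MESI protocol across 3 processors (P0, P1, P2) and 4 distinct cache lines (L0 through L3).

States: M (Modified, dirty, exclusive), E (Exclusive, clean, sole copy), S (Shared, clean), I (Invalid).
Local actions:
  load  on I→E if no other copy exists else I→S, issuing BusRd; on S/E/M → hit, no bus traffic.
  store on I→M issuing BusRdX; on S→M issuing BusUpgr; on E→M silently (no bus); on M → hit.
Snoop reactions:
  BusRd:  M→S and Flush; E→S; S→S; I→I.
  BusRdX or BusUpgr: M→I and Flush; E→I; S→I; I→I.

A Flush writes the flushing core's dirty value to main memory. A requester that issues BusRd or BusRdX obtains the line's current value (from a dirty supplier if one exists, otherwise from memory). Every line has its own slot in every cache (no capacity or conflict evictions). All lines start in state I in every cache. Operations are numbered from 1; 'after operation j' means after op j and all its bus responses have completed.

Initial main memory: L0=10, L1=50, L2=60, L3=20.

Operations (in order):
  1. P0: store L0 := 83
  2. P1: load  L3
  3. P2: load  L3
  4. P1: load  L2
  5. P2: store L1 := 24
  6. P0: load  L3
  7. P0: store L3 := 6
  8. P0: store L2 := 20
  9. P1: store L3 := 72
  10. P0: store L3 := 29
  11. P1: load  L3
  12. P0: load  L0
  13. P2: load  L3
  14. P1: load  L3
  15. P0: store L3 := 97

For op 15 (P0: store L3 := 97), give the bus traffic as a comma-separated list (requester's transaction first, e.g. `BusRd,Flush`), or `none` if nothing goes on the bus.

[1] P0: store L0 := 83 | P0:M(83), P1:I, P2:I | bus: BusRdX
[2] P1: load  L3 | P0:I, P1:E(20), P2:I | bus: BusRd
[3] P2: load  L3 | P0:I, P1:S(20), P2:S(20) | bus: BusRd
[4] P1: load  L2 | P0:I, P1:E(60), P2:I | bus: BusRd
[5] P2: store L1 := 24 | P0:I, P1:I, P2:M(24) | bus: BusRdX
[6] P0: load  L3 | P0:S(20), P1:S(20), P2:S(20) | bus: BusRd
[7] P0: store L3 := 6 | P0:M(6), P1:I, P2:I | bus: BusUpgr
[8] P0: store L2 := 20 | P0:M(20), P1:I, P2:I | bus: BusRdX
[9] P1: store L3 := 72 | P0:I, P1:M(72), P2:I | bus: BusRdX,Flush
[10] P0: store L3 := 29 | P0:M(29), P1:I, P2:I | bus: BusRdX,Flush
[11] P1: load  L3 | P0:S(29), P1:S(29), P2:I | bus: BusRd,Flush
[12] P0: load  L0 | P0:M(83), P1:I, P2:I | bus: none
[13] P2: load  L3 | P0:S(29), P1:S(29), P2:S(29) | bus: BusRd
[14] P1: load  L3 | P0:S(29), P1:S(29), P2:S(29) | bus: none
[15] P0: store L3 := 97 | P0:M(97), P1:I, P2:I | bus: BusUpgr

bus = BusUpgr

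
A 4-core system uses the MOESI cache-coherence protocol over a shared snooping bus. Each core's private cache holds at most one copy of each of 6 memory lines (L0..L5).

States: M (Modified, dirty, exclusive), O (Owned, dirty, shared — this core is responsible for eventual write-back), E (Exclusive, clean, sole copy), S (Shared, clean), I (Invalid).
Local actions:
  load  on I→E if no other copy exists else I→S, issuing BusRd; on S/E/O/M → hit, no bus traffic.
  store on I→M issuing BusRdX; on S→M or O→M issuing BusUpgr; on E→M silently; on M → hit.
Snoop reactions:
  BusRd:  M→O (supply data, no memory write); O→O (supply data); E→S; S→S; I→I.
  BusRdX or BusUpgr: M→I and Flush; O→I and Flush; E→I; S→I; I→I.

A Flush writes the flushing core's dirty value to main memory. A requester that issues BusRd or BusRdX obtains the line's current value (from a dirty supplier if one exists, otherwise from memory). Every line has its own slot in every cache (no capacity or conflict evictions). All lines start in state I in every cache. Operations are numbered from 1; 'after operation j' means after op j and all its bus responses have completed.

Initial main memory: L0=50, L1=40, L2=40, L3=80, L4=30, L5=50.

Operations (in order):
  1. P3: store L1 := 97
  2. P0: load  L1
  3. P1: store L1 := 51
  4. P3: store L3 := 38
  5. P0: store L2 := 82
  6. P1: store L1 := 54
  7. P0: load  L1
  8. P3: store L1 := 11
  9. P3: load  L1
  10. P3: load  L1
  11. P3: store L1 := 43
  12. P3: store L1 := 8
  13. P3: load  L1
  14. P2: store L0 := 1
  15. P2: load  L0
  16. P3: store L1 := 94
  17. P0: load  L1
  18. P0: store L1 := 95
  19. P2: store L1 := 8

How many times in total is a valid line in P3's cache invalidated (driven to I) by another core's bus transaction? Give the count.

invalidations = 2

[1] P3: store L1 := 97 | P0:I, P1:I, P2:I, P3:M(97) | bus: BusRdX
[2] P0: load  L1 | P0:S(97), P1:I, P2:I, P3:O(97) | bus: BusRd
[3] P1: store L1 := 51 | P0:I, P1:M(51), P2:I, P3:I | bus: BusRdX,Flush
[4] P3: store L3 := 38 | P0:I, P1:I, P2:I, P3:M(38) | bus: BusRdX
[5] P0: store L2 := 82 | P0:M(82), P1:I, P2:I, P3:I | bus: BusRdX
[6] P1: store L1 := 54 | P0:I, P1:M(54), P2:I, P3:I | bus: none
[7] P0: load  L1 | P0:S(54), P1:O(54), P2:I, P3:I | bus: BusRd
[8] P3: store L1 := 11 | P0:I, P1:I, P2:I, P3:M(11) | bus: BusRdX,Flush
[9] P3: load  L1 | P0:I, P1:I, P2:I, P3:M(11) | bus: none
[10] P3: load  L1 | P0:I, P1:I, P2:I, P3:M(11) | bus: none
[11] P3: store L1 := 43 | P0:I, P1:I, P2:I, P3:M(43) | bus: none
[12] P3: store L1 := 8 | P0:I, P1:I, P2:I, P3:M(8) | bus: none
[13] P3: load  L1 | P0:I, P1:I, P2:I, P3:M(8) | bus: none
[14] P2: store L0 := 1 | P0:I, P1:I, P2:M(1), P3:I | bus: BusRdX
[15] P2: load  L0 | P0:I, P1:I, P2:M(1), P3:I | bus: none
[16] P3: store L1 := 94 | P0:I, P1:I, P2:I, P3:M(94) | bus: none
[17] P0: load  L1 | P0:S(94), P1:I, P2:I, P3:O(94) | bus: BusRd
[18] P0: store L1 := 95 | P0:M(95), P1:I, P2:I, P3:I | bus: BusUpgr,Flush
[19] P2: store L1 := 8 | P0:I, P1:I, P2:M(8), P3:I | bus: BusRdX,Flush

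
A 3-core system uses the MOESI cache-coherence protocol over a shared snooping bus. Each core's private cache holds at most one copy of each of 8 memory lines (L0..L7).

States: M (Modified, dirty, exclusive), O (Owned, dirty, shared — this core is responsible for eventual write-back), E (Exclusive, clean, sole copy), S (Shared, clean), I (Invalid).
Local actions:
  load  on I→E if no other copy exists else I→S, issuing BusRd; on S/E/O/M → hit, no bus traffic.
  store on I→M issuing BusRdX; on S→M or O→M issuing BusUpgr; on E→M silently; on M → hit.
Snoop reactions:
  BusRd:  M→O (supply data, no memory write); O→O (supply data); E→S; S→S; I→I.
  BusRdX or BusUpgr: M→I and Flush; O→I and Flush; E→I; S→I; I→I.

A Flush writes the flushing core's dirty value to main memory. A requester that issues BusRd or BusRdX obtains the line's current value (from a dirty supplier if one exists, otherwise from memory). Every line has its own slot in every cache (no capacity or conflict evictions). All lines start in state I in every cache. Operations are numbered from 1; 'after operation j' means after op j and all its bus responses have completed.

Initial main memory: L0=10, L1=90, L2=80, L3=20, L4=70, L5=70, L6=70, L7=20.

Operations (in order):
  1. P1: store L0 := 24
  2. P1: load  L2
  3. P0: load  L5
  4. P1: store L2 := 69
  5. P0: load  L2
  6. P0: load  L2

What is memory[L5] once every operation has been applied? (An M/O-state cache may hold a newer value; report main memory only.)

[1] P1: store L0 := 24 | P0:I, P1:M(24), P2:I | bus: BusRdX
[2] P1: load  L2 | P0:I, P1:E(80), P2:I | bus: BusRd
[3] P0: load  L5 | P0:E(70), P1:I, P2:I | bus: BusRd
[4] P1: store L2 := 69 | P0:I, P1:M(69), P2:I | bus: none
[5] P0: load  L2 | P0:S(69), P1:O(69), P2:I | bus: BusRd
[6] P0: load  L2 | P0:S(69), P1:O(69), P2:I | bus: none

memory[L5] = 70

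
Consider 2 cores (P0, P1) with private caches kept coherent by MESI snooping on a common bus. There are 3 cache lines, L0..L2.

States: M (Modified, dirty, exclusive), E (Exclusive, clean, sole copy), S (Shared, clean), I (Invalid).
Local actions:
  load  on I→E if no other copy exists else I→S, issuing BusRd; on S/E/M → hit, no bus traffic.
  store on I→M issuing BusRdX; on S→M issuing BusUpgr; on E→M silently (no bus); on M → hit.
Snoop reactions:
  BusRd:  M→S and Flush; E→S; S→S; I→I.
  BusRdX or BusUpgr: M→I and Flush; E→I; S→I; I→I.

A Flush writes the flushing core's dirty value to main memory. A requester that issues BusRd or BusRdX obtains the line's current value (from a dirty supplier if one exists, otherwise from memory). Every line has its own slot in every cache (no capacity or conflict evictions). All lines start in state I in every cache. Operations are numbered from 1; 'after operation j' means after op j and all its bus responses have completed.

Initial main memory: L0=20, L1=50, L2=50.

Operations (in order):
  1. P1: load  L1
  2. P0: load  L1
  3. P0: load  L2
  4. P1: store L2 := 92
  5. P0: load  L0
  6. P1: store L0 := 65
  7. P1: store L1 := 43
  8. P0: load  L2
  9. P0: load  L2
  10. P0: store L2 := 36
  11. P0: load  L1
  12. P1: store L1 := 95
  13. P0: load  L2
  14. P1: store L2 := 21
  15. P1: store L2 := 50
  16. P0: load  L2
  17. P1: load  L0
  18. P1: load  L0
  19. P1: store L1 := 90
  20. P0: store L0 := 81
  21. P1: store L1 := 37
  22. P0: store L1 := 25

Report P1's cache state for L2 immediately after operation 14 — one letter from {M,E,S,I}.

state = M

  op1 P1: load  L1 → I/E on L1; bus BusRd; mem=50
  op2 P0: load  L1 → S/S on L1; bus BusRd; mem=50
  op3 P0: load  L2 → E/I on L2; bus BusRd; mem=50
  op4 P1: store L2 := 92 → I/M on L2; bus BusRdX; mem=50
  op5 P0: load  L0 → E/I on L0; bus BusRd; mem=20
  op6 P1: store L0 := 65 → I/M on L0; bus BusRdX; mem=20
  op7 P1: store L1 := 43 → I/M on L1; bus BusUpgr; mem=50
  op8 P0: load  L2 → S/S on L2; bus BusRd Flush; mem=92
  op9 P0: load  L2 → S/S on L2; bus (none); mem=92
  op10 P0: store L2 := 36 → M/I on L2; bus BusUpgr; mem=92
  op11 P0: load  L1 → S/S on L1; bus BusRd Flush; mem=43
  op12 P1: store L1 := 95 → I/M on L1; bus BusUpgr; mem=43
  op13 P0: load  L2 → M/I on L2; bus (none); mem=92
  op14 P1: store L2 := 21 → I/M on L2; bus BusRdX Flush; mem=36
  op15 P1: store L2 := 50 → I/M on L2; bus (none); mem=36
  op16 P0: load  L2 → S/S on L2; bus BusRd Flush; mem=50
  op17 P1: load  L0 → I/M on L0; bus (none); mem=20
  op18 P1: load  L0 → I/M on L0; bus (none); mem=20
  op19 P1: store L1 := 90 → I/M on L1; bus (none); mem=43
  op20 P0: store L0 := 81 → M/I on L0; bus BusRdX Flush; mem=65
  op21 P1: store L1 := 37 → I/M on L1; bus (none); mem=43
  op22 P0: store L1 := 25 → M/I on L1; bus BusRdX Flush; mem=37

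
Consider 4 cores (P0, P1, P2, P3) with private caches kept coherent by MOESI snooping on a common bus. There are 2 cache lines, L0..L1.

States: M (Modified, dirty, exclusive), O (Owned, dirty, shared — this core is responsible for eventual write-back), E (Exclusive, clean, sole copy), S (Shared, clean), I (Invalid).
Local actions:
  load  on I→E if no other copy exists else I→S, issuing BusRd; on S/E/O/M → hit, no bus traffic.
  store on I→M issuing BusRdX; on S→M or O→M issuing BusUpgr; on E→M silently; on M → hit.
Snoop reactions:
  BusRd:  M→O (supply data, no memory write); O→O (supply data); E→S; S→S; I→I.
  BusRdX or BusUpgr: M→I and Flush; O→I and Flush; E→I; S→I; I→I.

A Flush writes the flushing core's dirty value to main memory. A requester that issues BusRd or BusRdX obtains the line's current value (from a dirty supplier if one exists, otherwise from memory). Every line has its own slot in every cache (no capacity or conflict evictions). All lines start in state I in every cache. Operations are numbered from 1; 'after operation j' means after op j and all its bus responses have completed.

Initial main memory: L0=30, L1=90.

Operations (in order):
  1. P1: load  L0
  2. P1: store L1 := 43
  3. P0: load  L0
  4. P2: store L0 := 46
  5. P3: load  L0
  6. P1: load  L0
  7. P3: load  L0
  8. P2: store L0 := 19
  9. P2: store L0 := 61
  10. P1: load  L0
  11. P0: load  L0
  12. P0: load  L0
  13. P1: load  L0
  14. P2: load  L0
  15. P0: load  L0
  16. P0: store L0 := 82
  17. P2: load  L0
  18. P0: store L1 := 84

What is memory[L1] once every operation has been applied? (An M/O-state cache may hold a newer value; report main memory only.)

1. P1: load  L0  bus=[BusRd]  L0: P0=I P1=E P2=I P3=I  mem[L0]=30
2. P1: store L1 := 43  bus=[BusRdX]  L1: P0=I P1=M P2=I P3=I  mem[L1]=90
3. P0: load  L0  bus=[BusRd]  L0: P0=S P1=S P2=I P3=I  mem[L0]=30
4. P2: store L0 := 46  bus=[BusRdX]  L0: P0=I P1=I P2=M P3=I  mem[L0]=30
5. P3: load  L0  bus=[BusRd]  L0: P0=I P1=I P2=O P3=S  mem[L0]=30
6. P1: load  L0  bus=[BusRd]  L0: P0=I P1=S P2=O P3=S  mem[L0]=30
7. P3: load  L0  bus=[-]  L0: P0=I P1=S P2=O P3=S  mem[L0]=30
8. P2: store L0 := 19  bus=[BusUpgr]  L0: P0=I P1=I P2=M P3=I  mem[L0]=30
9. P2: store L0 := 61  bus=[-]  L0: P0=I P1=I P2=M P3=I  mem[L0]=30
10. P1: load  L0  bus=[BusRd]  L0: P0=I P1=S P2=O P3=I  mem[L0]=30
11. P0: load  L0  bus=[BusRd]  L0: P0=S P1=S P2=O P3=I  mem[L0]=30
12. P0: load  L0  bus=[-]  L0: P0=S P1=S P2=O P3=I  mem[L0]=30
13. P1: load  L0  bus=[-]  L0: P0=S P1=S P2=O P3=I  mem[L0]=30
14. P2: load  L0  bus=[-]  L0: P0=S P1=S P2=O P3=I  mem[L0]=30
15. P0: load  L0  bus=[-]  L0: P0=S P1=S P2=O P3=I  mem[L0]=30
16. P0: store L0 := 82  bus=[BusUpgr,Flush]  L0: P0=M P1=I P2=I P3=I  mem[L0]=61
17. P2: load  L0  bus=[BusRd]  L0: P0=O P1=I P2=S P3=I  mem[L0]=61
18. P0: store L1 := 84  bus=[BusRdX,Flush]  L1: P0=M P1=I P2=I P3=I  mem[L1]=43

memory[L1] = 43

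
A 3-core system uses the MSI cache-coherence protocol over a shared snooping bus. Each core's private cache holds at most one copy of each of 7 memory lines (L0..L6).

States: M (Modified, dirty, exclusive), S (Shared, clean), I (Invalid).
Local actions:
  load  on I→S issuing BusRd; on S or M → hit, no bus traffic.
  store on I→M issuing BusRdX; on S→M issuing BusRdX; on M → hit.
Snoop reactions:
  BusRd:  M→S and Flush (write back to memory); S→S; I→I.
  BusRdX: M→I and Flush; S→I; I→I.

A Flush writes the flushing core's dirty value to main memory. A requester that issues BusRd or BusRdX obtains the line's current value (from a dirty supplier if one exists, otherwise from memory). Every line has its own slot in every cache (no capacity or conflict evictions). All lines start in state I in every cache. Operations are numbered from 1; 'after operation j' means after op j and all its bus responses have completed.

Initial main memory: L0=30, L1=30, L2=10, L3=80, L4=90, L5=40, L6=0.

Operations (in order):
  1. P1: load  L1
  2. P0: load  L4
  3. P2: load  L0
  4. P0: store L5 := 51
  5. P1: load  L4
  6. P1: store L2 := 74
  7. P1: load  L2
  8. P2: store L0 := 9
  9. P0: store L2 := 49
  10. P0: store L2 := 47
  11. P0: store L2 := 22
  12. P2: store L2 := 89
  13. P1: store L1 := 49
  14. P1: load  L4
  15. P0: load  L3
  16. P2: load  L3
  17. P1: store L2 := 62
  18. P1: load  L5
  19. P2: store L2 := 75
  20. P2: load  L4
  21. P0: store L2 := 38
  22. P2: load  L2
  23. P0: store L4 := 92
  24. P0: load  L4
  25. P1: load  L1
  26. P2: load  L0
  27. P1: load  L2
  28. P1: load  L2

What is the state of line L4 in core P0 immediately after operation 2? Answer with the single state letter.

state = S

1. P1: load  L1  bus=[BusRd]  L1: P0=I P1=S P2=I  mem[L1]=30
2. P0: load  L4  bus=[BusRd]  L4: P0=S P1=I P2=I  mem[L4]=90
3. P2: load  L0  bus=[BusRd]  L0: P0=I P1=I P2=S  mem[L0]=30
4. P0: store L5 := 51  bus=[BusRdX]  L5: P0=M P1=I P2=I  mem[L5]=40
5. P1: load  L4  bus=[BusRd]  L4: P0=S P1=S P2=I  mem[L4]=90
6. P1: store L2 := 74  bus=[BusRdX]  L2: P0=I P1=M P2=I  mem[L2]=10
7. P1: load  L2  bus=[-]  L2: P0=I P1=M P2=I  mem[L2]=10
8. P2: store L0 := 9  bus=[BusRdX]  L0: P0=I P1=I P2=M  mem[L0]=30
9. P0: store L2 := 49  bus=[BusRdX,Flush]  L2: P0=M P1=I P2=I  mem[L2]=74
10. P0: store L2 := 47  bus=[-]  L2: P0=M P1=I P2=I  mem[L2]=74
11. P0: store L2 := 22  bus=[-]  L2: P0=M P1=I P2=I  mem[L2]=74
12. P2: store L2 := 89  bus=[BusRdX,Flush]  L2: P0=I P1=I P2=M  mem[L2]=22
13. P1: store L1 := 49  bus=[BusRdX]  L1: P0=I P1=M P2=I  mem[L1]=30
14. P1: load  L4  bus=[-]  L4: P0=S P1=S P2=I  mem[L4]=90
15. P0: load  L3  bus=[BusRd]  L3: P0=S P1=I P2=I  mem[L3]=80
16. P2: load  L3  bus=[BusRd]  L3: P0=S P1=I P2=S  mem[L3]=80
17. P1: store L2 := 62  bus=[BusRdX,Flush]  L2: P0=I P1=M P2=I  mem[L2]=89
18. P1: load  L5  bus=[BusRd,Flush]  L5: P0=S P1=S P2=I  mem[L5]=51
19. P2: store L2 := 75  bus=[BusRdX,Flush]  L2: P0=I P1=I P2=M  mem[L2]=62
20. P2: load  L4  bus=[BusRd]  L4: P0=S P1=S P2=S  mem[L4]=90
21. P0: store L2 := 38  bus=[BusRdX,Flush]  L2: P0=M P1=I P2=I  mem[L2]=75
22. P2: load  L2  bus=[BusRd,Flush]  L2: P0=S P1=I P2=S  mem[L2]=38
23. P0: store L4 := 92  bus=[BusRdX]  L4: P0=M P1=I P2=I  mem[L4]=90
24. P0: load  L4  bus=[-]  L4: P0=M P1=I P2=I  mem[L4]=90
25. P1: load  L1  bus=[-]  L1: P0=I P1=M P2=I  mem[L1]=30
26. P2: load  L0  bus=[-]  L0: P0=I P1=I P2=M  mem[L0]=30
27. P1: load  L2  bus=[BusRd]  L2: P0=S P1=S P2=S  mem[L2]=38
28. P1: load  L2  bus=[-]  L2: P0=S P1=S P2=S  mem[L2]=38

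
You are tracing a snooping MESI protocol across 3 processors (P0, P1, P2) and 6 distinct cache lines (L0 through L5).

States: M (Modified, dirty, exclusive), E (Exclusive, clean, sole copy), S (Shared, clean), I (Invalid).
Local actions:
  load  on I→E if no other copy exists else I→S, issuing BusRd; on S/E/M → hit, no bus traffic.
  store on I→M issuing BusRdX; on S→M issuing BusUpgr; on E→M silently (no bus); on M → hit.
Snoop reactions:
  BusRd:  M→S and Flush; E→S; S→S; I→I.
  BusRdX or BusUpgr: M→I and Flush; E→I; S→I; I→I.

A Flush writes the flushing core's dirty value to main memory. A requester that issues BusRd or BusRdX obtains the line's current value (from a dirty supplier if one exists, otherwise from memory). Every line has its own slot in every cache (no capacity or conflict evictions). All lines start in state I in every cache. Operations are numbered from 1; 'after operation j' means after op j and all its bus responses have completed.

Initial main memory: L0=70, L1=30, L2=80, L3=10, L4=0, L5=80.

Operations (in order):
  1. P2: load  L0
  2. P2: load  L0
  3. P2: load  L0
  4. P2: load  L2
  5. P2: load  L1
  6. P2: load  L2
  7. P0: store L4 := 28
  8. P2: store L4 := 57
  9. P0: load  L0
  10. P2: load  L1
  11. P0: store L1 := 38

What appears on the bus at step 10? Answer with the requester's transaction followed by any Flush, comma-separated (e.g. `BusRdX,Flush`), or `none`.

bus = none

  op1 P2: load  L0 → I/I/E on L0; bus BusRd; mem=70
  op2 P2: load  L0 → I/I/E on L0; bus (none); mem=70
  op3 P2: load  L0 → I/I/E on L0; bus (none); mem=70
  op4 P2: load  L2 → I/I/E on L2; bus BusRd; mem=80
  op5 P2: load  L1 → I/I/E on L1; bus BusRd; mem=30
  op6 P2: load  L2 → I/I/E on L2; bus (none); mem=80
  op7 P0: store L4 := 28 → M/I/I on L4; bus BusRdX; mem=0
  op8 P2: store L4 := 57 → I/I/M on L4; bus BusRdX Flush; mem=28
  op9 P0: load  L0 → S/I/S on L0; bus BusRd; mem=70
  op10 P2: load  L1 → I/I/E on L1; bus (none); mem=30
  op11 P0: store L1 := 38 → M/I/I on L1; bus BusRdX; mem=30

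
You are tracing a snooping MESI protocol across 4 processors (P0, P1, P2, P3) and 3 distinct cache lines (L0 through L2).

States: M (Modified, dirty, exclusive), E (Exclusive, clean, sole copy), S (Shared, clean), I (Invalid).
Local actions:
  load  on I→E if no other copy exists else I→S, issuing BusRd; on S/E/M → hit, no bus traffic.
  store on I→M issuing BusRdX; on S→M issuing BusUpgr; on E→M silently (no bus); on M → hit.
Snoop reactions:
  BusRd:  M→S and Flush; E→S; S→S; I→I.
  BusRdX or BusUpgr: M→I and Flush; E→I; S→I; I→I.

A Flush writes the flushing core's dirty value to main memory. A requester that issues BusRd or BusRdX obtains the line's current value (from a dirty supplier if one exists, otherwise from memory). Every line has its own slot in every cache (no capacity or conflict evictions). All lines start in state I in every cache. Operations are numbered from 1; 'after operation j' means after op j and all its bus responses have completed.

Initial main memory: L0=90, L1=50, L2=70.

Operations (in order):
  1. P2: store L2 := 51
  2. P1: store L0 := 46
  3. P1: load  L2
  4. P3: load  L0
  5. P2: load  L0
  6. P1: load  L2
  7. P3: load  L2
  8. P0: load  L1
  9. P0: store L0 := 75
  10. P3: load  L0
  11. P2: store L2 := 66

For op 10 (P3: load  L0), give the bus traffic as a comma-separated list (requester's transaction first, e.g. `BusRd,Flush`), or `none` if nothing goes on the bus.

[1] P2: store L2 := 51 | P0:I, P1:I, P2:M(51), P3:I | bus: BusRdX
[2] P1: store L0 := 46 | P0:I, P1:M(46), P2:I, P3:I | bus: BusRdX
[3] P1: load  L2 | P0:I, P1:S(51), P2:S(51), P3:I | bus: BusRd,Flush
[4] P3: load  L0 | P0:I, P1:S(46), P2:I, P3:S(46) | bus: BusRd,Flush
[5] P2: load  L0 | P0:I, P1:S(46), P2:S(46), P3:S(46) | bus: BusRd
[6] P1: load  L2 | P0:I, P1:S(51), P2:S(51), P3:I | bus: none
[7] P3: load  L2 | P0:I, P1:S(51), P2:S(51), P3:S(51) | bus: BusRd
[8] P0: load  L1 | P0:E(50), P1:I, P2:I, P3:I | bus: BusRd
[9] P0: store L0 := 75 | P0:M(75), P1:I, P2:I, P3:I | bus: BusRdX
[10] P3: load  L0 | P0:S(75), P1:I, P2:I, P3:S(75) | bus: BusRd,Flush
[11] P2: store L2 := 66 | P0:I, P1:I, P2:M(66), P3:I | bus: BusUpgr

bus = BusRd,Flush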